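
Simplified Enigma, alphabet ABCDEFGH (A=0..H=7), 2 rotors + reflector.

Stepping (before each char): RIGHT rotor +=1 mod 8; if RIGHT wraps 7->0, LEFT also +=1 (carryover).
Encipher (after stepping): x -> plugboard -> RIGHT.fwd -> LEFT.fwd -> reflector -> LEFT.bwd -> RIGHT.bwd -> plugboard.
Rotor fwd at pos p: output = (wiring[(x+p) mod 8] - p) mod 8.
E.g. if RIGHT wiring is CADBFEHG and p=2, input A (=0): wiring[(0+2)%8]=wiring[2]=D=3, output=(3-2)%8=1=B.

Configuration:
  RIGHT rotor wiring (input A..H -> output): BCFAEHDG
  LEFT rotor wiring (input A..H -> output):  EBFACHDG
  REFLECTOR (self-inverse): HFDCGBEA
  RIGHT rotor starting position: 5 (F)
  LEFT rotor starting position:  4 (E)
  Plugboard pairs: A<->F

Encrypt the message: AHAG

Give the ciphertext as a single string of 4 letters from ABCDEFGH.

Answer: DBBD

Derivation:
Char 1 ('A'): step: R->6, L=4; A->plug->F->R->C->L->H->refl->A->L'->E->R'->D->plug->D
Char 2 ('H'): step: R->7, L=4; H->plug->H->R->E->L->A->refl->H->L'->C->R'->B->plug->B
Char 3 ('A'): step: R->0, L->5 (L advanced); A->plug->F->R->H->L->F->refl->B->L'->C->R'->B->plug->B
Char 4 ('G'): step: R->1, L=5; G->plug->G->R->F->L->A->refl->H->L'->D->R'->D->plug->D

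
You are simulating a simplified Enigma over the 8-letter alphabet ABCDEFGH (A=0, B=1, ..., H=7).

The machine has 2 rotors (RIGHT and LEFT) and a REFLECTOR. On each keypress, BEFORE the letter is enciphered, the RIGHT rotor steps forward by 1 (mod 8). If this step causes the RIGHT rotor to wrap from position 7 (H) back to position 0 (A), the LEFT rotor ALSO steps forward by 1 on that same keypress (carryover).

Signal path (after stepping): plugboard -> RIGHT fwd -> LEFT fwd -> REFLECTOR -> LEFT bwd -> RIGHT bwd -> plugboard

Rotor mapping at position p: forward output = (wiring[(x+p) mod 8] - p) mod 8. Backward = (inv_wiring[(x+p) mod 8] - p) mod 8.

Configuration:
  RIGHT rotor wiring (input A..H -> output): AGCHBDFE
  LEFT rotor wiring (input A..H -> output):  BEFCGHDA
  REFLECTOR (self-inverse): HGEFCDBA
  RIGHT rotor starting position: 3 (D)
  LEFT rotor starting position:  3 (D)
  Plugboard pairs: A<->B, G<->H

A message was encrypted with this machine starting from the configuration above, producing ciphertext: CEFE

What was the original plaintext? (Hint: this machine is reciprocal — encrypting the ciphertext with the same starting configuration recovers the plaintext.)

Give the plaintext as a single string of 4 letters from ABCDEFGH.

Char 1 ('C'): step: R->4, L=3; C->plug->C->R->B->L->D->refl->F->L'->E->R'->E->plug->E
Char 2 ('E'): step: R->5, L=3; E->plug->E->R->B->L->D->refl->F->L'->E->R'->H->plug->G
Char 3 ('F'): step: R->6, L=3; F->plug->F->R->B->L->D->refl->F->L'->E->R'->E->plug->E
Char 4 ('E'): step: R->7, L=3; E->plug->E->R->A->L->H->refl->A->L'->D->R'->D->plug->D

Answer: EGED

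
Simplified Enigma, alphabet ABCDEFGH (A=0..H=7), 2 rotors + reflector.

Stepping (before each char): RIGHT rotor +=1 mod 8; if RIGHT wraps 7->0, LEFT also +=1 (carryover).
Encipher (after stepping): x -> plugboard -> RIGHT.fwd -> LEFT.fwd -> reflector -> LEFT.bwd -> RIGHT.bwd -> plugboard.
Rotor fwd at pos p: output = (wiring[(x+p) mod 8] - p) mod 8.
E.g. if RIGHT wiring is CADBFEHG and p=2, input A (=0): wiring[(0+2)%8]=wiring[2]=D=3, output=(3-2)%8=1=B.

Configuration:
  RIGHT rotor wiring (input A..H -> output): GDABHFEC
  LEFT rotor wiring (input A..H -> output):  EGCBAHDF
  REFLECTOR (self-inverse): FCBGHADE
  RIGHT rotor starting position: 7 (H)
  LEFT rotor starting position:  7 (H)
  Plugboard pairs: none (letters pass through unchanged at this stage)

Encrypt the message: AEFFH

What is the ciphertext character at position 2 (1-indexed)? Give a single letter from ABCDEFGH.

Char 1 ('A'): step: R->0, L->0 (L advanced); A->plug->A->R->G->L->D->refl->G->L'->B->R'->D->plug->D
Char 2 ('E'): step: R->1, L=0; E->plug->E->R->E->L->A->refl->F->L'->H->R'->B->plug->B

B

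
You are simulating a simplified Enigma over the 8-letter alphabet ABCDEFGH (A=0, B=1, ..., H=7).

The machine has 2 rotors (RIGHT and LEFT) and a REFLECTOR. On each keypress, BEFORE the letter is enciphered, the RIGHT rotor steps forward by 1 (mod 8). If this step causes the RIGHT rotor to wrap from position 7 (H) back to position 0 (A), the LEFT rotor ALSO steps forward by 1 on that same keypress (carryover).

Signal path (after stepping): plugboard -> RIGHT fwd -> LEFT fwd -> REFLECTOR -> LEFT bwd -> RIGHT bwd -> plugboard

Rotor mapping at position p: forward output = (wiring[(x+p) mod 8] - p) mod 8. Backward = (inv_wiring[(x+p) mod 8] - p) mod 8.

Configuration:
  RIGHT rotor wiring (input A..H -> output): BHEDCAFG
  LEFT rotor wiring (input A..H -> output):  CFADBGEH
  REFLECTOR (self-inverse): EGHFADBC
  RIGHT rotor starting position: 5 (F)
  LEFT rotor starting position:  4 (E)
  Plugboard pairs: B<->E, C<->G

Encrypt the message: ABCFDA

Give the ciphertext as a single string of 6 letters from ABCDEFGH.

Answer: DDDBGF

Derivation:
Char 1 ('A'): step: R->6, L=4; A->plug->A->R->H->L->H->refl->C->L'->B->R'->D->plug->D
Char 2 ('B'): step: R->7, L=4; B->plug->E->R->E->L->G->refl->B->L'->F->R'->D->plug->D
Char 3 ('C'): step: R->0, L->5 (L advanced); C->plug->G->R->F->L->D->refl->F->L'->D->R'->D->plug->D
Char 4 ('F'): step: R->1, L=5; F->plug->F->R->E->L->A->refl->E->L'->H->R'->E->plug->B
Char 5 ('D'): step: R->2, L=5; D->plug->D->R->G->L->G->refl->B->L'->A->R'->C->plug->G
Char 6 ('A'): step: R->3, L=5; A->plug->A->R->A->L->B->refl->G->L'->G->R'->F->plug->F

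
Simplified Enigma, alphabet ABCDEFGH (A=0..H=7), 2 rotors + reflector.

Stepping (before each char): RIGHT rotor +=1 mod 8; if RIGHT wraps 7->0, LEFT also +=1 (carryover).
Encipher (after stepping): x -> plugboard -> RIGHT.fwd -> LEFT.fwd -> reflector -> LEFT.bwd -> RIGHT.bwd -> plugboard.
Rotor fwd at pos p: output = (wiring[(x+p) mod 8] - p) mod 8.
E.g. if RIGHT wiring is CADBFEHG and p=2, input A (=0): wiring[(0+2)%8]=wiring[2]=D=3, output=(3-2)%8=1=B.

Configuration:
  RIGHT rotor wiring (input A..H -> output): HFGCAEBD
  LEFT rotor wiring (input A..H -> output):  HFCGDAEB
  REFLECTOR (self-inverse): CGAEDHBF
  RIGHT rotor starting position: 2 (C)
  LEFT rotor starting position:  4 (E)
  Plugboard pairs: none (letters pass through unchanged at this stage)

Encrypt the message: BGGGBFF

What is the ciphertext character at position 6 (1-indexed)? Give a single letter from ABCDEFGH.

Char 1 ('B'): step: R->3, L=4; B->plug->B->R->F->L->B->refl->G->L'->G->R'->D->plug->D
Char 2 ('G'): step: R->4, L=4; G->plug->G->R->C->L->A->refl->C->L'->H->R'->D->plug->D
Char 3 ('G'): step: R->5, L=4; G->plug->G->R->F->L->B->refl->G->L'->G->R'->C->plug->C
Char 4 ('G'): step: R->6, L=4; G->plug->G->R->C->L->A->refl->C->L'->H->R'->D->plug->D
Char 5 ('B'): step: R->7, L=4; B->plug->B->R->A->L->H->refl->F->L'->D->R'->E->plug->E
Char 6 ('F'): step: R->0, L->5 (L advanced); F->plug->F->R->E->L->A->refl->C->L'->D->R'->H->plug->H

H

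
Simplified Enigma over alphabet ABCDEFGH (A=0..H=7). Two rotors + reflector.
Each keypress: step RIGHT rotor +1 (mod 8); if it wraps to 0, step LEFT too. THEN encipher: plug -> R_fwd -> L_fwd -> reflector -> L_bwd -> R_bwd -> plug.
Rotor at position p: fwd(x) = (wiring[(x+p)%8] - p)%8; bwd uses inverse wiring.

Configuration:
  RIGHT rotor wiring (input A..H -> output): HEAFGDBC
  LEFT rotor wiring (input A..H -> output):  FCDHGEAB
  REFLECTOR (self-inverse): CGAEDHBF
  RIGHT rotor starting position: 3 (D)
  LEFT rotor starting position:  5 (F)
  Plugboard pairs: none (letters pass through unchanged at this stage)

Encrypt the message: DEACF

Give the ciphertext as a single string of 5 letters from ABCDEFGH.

Answer: ECDFG

Derivation:
Char 1 ('D'): step: R->4, L=5; D->plug->D->R->G->L->C->refl->A->L'->D->R'->E->plug->E
Char 2 ('E'): step: R->5, L=5; E->plug->E->R->H->L->B->refl->G->L'->F->R'->C->plug->C
Char 3 ('A'): step: R->6, L=5; A->plug->A->R->D->L->A->refl->C->L'->G->R'->D->plug->D
Char 4 ('C'): step: R->7, L=5; C->plug->C->R->F->L->G->refl->B->L'->H->R'->F->plug->F
Char 5 ('F'): step: R->0, L->6 (L advanced); F->plug->F->R->D->L->E->refl->D->L'->B->R'->G->plug->G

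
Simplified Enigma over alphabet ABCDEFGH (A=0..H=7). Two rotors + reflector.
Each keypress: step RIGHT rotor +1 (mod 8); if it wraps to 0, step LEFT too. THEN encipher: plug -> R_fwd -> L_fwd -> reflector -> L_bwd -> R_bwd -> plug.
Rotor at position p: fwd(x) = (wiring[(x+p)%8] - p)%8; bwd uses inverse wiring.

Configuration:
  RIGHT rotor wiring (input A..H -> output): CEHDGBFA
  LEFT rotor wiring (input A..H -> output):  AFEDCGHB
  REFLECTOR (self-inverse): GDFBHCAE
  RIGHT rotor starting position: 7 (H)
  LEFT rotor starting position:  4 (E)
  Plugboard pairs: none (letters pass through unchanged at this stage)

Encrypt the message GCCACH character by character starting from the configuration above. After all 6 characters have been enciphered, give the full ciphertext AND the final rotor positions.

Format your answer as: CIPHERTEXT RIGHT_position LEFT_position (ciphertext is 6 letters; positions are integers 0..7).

Answer: ADFBHE 5 5

Derivation:
Char 1 ('G'): step: R->0, L->5 (L advanced); G->plug->G->R->F->L->H->refl->E->L'->C->R'->A->plug->A
Char 2 ('C'): step: R->1, L=5; C->plug->C->R->C->L->E->refl->H->L'->F->R'->D->plug->D
Char 3 ('C'): step: R->2, L=5; C->plug->C->R->E->L->A->refl->G->L'->G->R'->F->plug->F
Char 4 ('A'): step: R->3, L=5; A->plug->A->R->A->L->B->refl->D->L'->D->R'->B->plug->B
Char 5 ('C'): step: R->4, L=5; C->plug->C->R->B->L->C->refl->F->L'->H->R'->H->plug->H
Char 6 ('H'): step: R->5, L=5; H->plug->H->R->B->L->C->refl->F->L'->H->R'->E->plug->E
Final: ciphertext=ADFBHE, RIGHT=5, LEFT=5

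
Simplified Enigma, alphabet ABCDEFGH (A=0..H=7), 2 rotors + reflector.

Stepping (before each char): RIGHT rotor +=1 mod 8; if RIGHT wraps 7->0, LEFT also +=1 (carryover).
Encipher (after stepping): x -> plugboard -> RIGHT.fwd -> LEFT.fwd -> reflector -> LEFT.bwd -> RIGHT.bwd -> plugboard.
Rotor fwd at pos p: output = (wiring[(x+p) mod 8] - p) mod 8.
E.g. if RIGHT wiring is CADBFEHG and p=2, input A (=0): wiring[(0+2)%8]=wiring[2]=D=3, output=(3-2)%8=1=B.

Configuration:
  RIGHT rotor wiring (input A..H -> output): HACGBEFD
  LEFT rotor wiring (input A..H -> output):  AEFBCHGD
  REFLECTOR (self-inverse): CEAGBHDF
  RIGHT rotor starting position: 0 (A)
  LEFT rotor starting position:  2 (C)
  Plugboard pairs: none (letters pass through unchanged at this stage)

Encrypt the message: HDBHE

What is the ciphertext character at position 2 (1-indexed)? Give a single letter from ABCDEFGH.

Char 1 ('H'): step: R->1, L=2; H->plug->H->R->G->L->G->refl->D->L'->A->R'->D->plug->D
Char 2 ('D'): step: R->2, L=2; D->plug->D->R->C->L->A->refl->C->L'->H->R'->C->plug->C

C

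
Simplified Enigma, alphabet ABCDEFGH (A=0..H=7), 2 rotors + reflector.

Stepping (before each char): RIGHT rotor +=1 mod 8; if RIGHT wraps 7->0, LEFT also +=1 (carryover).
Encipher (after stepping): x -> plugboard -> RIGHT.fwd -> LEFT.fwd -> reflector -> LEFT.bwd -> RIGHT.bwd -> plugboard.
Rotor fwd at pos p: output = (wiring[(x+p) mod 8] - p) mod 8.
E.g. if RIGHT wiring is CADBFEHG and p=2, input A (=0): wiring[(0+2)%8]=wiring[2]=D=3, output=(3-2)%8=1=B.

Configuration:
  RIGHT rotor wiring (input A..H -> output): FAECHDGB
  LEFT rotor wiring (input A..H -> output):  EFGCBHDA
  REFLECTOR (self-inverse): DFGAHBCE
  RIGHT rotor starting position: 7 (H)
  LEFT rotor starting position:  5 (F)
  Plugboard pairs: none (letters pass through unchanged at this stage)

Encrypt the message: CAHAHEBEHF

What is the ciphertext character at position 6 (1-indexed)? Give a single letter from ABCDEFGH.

Char 1 ('C'): step: R->0, L->6 (L advanced); C->plug->C->R->E->L->A->refl->D->L'->G->R'->G->plug->G
Char 2 ('A'): step: R->1, L=6; A->plug->A->R->H->L->B->refl->F->L'->A->R'->G->plug->G
Char 3 ('H'): step: R->2, L=6; H->plug->H->R->G->L->D->refl->A->L'->E->R'->E->plug->E
Char 4 ('A'): step: R->3, L=6; A->plug->A->R->H->L->B->refl->F->L'->A->R'->C->plug->C
Char 5 ('H'): step: R->4, L=6; H->plug->H->R->G->L->D->refl->A->L'->E->R'->F->plug->F
Char 6 ('E'): step: R->5, L=6; E->plug->E->R->D->L->H->refl->E->L'->F->R'->G->plug->G

G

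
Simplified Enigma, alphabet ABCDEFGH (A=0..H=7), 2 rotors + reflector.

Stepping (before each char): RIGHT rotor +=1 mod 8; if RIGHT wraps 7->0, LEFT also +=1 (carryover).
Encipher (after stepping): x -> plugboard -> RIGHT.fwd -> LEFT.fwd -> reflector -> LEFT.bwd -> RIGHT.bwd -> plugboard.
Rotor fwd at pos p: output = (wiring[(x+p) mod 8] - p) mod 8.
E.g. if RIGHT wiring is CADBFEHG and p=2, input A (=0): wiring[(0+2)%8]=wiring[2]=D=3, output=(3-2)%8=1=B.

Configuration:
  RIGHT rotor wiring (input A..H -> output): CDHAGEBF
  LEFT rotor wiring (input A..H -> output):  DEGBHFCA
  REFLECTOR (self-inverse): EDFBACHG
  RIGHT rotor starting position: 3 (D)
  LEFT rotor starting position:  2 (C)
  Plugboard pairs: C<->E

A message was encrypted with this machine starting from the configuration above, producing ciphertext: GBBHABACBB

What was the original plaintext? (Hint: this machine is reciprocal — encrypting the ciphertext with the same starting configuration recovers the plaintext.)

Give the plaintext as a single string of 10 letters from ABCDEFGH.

Answer: CEFFFEHHGF

Derivation:
Char 1 ('G'): step: R->4, L=2; G->plug->G->R->D->L->D->refl->B->L'->G->R'->E->plug->C
Char 2 ('B'): step: R->5, L=2; B->plug->B->R->E->L->A->refl->E->L'->A->R'->C->plug->E
Char 3 ('B'): step: R->6, L=2; B->plug->B->R->H->L->C->refl->F->L'->C->R'->F->plug->F
Char 4 ('H'): step: R->7, L=2; H->plug->H->R->C->L->F->refl->C->L'->H->R'->F->plug->F
Char 5 ('A'): step: R->0, L->3 (L advanced); A->plug->A->R->C->L->C->refl->F->L'->E->R'->F->plug->F
Char 6 ('B'): step: R->1, L=3; B->plug->B->R->G->L->B->refl->D->L'->H->R'->C->plug->E
Char 7 ('A'): step: R->2, L=3; A->plug->A->R->F->L->A->refl->E->L'->B->R'->H->plug->H
Char 8 ('C'): step: R->3, L=3; C->plug->E->R->C->L->C->refl->F->L'->E->R'->H->plug->H
Char 9 ('B'): step: R->4, L=3; B->plug->B->R->A->L->G->refl->H->L'->D->R'->G->plug->G
Char 10 ('B'): step: R->5, L=3; B->plug->B->R->E->L->F->refl->C->L'->C->R'->F->plug->F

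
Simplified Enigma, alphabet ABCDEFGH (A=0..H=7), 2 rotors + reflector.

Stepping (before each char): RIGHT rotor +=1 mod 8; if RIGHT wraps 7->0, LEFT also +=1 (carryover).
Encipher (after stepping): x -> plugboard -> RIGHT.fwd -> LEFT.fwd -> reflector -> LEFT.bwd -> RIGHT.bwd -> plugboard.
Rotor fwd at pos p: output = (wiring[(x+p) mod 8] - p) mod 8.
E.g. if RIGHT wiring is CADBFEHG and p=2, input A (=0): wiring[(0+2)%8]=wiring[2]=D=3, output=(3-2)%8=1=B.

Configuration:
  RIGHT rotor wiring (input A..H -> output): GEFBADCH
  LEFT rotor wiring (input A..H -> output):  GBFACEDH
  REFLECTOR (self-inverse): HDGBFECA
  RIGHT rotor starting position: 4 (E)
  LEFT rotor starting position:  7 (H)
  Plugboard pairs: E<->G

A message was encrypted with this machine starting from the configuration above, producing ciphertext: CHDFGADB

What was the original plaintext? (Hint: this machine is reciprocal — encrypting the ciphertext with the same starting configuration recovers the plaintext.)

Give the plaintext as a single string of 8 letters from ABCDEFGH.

Answer: HABHHBFD

Derivation:
Char 1 ('C'): step: R->5, L=7; C->plug->C->R->C->L->C->refl->G->L'->D->R'->H->plug->H
Char 2 ('H'): step: R->6, L=7; H->plug->H->R->F->L->D->refl->B->L'->E->R'->A->plug->A
Char 3 ('D'): step: R->7, L=7; D->plug->D->R->G->L->F->refl->E->L'->H->R'->B->plug->B
Char 4 ('F'): step: R->0, L->0 (L advanced); F->plug->F->R->D->L->A->refl->H->L'->H->R'->H->plug->H
Char 5 ('G'): step: R->1, L=0; G->plug->E->R->C->L->F->refl->E->L'->F->R'->H->plug->H
Char 6 ('A'): step: R->2, L=0; A->plug->A->R->D->L->A->refl->H->L'->H->R'->B->plug->B
Char 7 ('D'): step: R->3, L=0; D->plug->D->R->H->L->H->refl->A->L'->D->R'->F->plug->F
Char 8 ('B'): step: R->4, L=0; B->plug->B->R->H->L->H->refl->A->L'->D->R'->D->plug->D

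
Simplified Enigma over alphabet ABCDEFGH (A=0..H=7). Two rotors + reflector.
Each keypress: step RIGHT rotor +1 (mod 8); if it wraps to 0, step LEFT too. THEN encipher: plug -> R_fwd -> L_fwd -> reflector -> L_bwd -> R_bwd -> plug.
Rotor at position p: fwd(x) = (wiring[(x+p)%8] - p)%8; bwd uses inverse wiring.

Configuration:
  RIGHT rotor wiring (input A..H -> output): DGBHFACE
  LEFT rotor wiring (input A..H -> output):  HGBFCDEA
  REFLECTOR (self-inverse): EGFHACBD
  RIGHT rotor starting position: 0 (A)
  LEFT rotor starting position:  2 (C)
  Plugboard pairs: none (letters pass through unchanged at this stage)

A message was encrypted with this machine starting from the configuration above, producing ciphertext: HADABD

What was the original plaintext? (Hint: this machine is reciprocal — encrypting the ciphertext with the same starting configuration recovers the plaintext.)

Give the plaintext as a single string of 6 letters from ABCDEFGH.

Char 1 ('H'): step: R->1, L=2; H->plug->H->R->C->L->A->refl->E->L'->H->R'->E->plug->E
Char 2 ('A'): step: R->2, L=2; A->plug->A->R->H->L->E->refl->A->L'->C->R'->F->plug->F
Char 3 ('D'): step: R->3, L=2; D->plug->D->R->H->L->E->refl->A->L'->C->R'->B->plug->B
Char 4 ('A'): step: R->4, L=2; A->plug->A->R->B->L->D->refl->H->L'->A->R'->D->plug->D
Char 5 ('B'): step: R->5, L=2; B->plug->B->R->F->L->G->refl->B->L'->D->R'->A->plug->A
Char 6 ('D'): step: R->6, L=2; D->plug->D->R->A->L->H->refl->D->L'->B->R'->F->plug->F

Answer: EFBDAF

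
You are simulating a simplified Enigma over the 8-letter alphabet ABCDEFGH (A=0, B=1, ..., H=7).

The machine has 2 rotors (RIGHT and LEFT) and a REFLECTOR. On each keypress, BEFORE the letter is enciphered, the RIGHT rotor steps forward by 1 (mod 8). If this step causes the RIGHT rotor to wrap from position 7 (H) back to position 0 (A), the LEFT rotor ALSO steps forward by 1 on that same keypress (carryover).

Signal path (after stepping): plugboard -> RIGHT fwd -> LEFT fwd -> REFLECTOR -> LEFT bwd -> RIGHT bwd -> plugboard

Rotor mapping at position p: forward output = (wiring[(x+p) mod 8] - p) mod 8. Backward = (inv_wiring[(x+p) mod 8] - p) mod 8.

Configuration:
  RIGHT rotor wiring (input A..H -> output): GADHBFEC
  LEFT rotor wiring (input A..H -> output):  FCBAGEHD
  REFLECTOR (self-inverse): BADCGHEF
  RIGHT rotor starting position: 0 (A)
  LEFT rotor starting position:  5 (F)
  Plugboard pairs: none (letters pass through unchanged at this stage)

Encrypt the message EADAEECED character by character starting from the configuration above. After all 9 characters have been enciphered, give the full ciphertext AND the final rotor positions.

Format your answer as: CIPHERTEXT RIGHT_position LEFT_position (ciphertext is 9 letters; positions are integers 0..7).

Answer: DHBEBDGHC 1 6

Derivation:
Char 1 ('E'): step: R->1, L=5; E->plug->E->R->E->L->F->refl->H->L'->A->R'->D->plug->D
Char 2 ('A'): step: R->2, L=5; A->plug->A->R->B->L->C->refl->D->L'->G->R'->H->plug->H
Char 3 ('D'): step: R->3, L=5; D->plug->D->R->B->L->C->refl->D->L'->G->R'->B->plug->B
Char 4 ('A'): step: R->4, L=5; A->plug->A->R->F->L->E->refl->G->L'->C->R'->E->plug->E
Char 5 ('E'): step: R->5, L=5; E->plug->E->R->D->L->A->refl->B->L'->H->R'->B->plug->B
Char 6 ('E'): step: R->6, L=5; E->plug->E->R->F->L->E->refl->G->L'->C->R'->D->plug->D
Char 7 ('C'): step: R->7, L=5; C->plug->C->R->B->L->C->refl->D->L'->G->R'->G->plug->G
Char 8 ('E'): step: R->0, L->6 (L advanced); E->plug->E->R->B->L->F->refl->H->L'->C->R'->H->plug->H
Char 9 ('D'): step: R->1, L=6; D->plug->D->R->A->L->B->refl->A->L'->G->R'->C->plug->C
Final: ciphertext=DHBEBDGHC, RIGHT=1, LEFT=6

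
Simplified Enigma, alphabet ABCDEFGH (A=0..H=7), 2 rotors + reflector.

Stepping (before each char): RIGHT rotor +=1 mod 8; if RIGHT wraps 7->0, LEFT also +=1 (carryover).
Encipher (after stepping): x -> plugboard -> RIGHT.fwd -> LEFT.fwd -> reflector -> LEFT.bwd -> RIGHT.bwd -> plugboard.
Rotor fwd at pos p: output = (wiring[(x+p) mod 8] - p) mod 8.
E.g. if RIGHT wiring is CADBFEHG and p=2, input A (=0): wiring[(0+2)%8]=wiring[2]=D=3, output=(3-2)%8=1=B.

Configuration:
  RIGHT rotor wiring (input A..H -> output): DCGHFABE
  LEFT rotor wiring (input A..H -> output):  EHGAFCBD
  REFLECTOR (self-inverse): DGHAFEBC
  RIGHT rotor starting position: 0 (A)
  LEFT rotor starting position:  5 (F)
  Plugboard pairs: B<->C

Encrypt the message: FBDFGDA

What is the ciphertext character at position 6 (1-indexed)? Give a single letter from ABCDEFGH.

Char 1 ('F'): step: R->1, L=5; F->plug->F->R->A->L->F->refl->E->L'->B->R'->A->plug->A
Char 2 ('B'): step: R->2, L=5; B->plug->C->R->D->L->H->refl->C->L'->E->R'->A->plug->A
Char 3 ('D'): step: R->3, L=5; D->plug->D->R->G->L->D->refl->A->L'->H->R'->G->plug->G
Char 4 ('F'): step: R->4, L=5; F->plug->F->R->G->L->D->refl->A->L'->H->R'->E->plug->E
Char 5 ('G'): step: R->5, L=5; G->plug->G->R->C->L->G->refl->B->L'->F->R'->E->plug->E
Char 6 ('D'): step: R->6, L=5; D->plug->D->R->E->L->C->refl->H->L'->D->R'->A->plug->A

A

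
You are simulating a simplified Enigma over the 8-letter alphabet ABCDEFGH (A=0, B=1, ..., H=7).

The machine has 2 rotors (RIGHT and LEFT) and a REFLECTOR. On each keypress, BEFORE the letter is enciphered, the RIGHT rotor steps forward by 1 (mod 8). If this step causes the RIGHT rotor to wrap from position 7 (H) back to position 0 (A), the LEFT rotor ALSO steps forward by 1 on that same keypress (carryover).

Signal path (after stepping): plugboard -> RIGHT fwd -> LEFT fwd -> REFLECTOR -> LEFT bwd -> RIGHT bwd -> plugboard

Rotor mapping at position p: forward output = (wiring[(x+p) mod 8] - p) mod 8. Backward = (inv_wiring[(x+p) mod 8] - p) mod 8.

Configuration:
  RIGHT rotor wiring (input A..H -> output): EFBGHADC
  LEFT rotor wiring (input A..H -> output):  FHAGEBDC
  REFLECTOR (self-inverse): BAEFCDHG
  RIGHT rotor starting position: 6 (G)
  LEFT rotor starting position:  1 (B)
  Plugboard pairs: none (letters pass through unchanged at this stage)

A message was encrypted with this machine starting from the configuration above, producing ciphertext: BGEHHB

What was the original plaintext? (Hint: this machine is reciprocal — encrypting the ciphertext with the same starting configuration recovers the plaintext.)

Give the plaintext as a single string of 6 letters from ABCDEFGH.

Char 1 ('B'): step: R->7, L=1; B->plug->B->R->F->L->C->refl->E->L'->H->R'->E->plug->E
Char 2 ('G'): step: R->0, L->2 (L advanced); G->plug->G->R->D->L->H->refl->G->L'->A->R'->F->plug->F
Char 3 ('E'): step: R->1, L=2; E->plug->E->R->H->L->F->refl->D->L'->G->R'->D->plug->D
Char 4 ('H'): step: R->2, L=2; H->plug->H->R->D->L->H->refl->G->L'->A->R'->F->plug->F
Char 5 ('H'): step: R->3, L=2; H->plug->H->R->G->L->D->refl->F->L'->H->R'->E->plug->E
Char 6 ('B'): step: R->4, L=2; B->plug->B->R->E->L->B->refl->A->L'->F->R'->G->plug->G

Answer: EFDFEG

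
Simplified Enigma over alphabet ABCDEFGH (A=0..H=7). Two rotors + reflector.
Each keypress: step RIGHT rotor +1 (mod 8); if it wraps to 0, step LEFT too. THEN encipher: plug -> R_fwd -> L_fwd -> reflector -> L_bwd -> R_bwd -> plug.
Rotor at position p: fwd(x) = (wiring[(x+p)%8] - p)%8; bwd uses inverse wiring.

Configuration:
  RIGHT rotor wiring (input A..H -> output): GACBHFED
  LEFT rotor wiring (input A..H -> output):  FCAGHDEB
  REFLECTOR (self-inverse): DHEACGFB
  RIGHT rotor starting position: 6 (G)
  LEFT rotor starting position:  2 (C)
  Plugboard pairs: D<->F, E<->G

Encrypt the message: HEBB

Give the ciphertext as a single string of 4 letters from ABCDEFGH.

Answer: FGHE

Derivation:
Char 1 ('H'): step: R->7, L=2; H->plug->H->R->F->L->H->refl->B->L'->D->R'->D->plug->F
Char 2 ('E'): step: R->0, L->3 (L advanced); E->plug->G->R->E->L->G->refl->F->L'->H->R'->E->plug->G
Char 3 ('B'): step: R->1, L=3; B->plug->B->R->B->L->E->refl->C->L'->F->R'->H->plug->H
Char 4 ('B'): step: R->2, L=3; B->plug->B->R->H->L->F->refl->G->L'->E->R'->G->plug->E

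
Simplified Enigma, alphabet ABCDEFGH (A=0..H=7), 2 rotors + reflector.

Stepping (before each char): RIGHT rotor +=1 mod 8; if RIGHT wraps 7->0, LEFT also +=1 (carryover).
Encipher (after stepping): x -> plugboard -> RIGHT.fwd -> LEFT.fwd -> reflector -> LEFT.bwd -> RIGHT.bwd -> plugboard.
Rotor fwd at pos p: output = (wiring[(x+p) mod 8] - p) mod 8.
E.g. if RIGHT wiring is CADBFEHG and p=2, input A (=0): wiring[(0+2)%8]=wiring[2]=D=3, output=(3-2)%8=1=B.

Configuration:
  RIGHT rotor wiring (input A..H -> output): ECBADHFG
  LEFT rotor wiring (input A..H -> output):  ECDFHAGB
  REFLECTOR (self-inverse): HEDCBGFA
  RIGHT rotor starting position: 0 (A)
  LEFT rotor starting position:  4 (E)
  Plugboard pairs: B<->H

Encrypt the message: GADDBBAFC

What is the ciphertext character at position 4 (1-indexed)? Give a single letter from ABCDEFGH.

Char 1 ('G'): step: R->1, L=4; G->plug->G->R->F->L->G->refl->F->L'->D->R'->H->plug->B
Char 2 ('A'): step: R->2, L=4; A->plug->A->R->H->L->B->refl->E->L'->B->R'->C->plug->C
Char 3 ('D'): step: R->3, L=4; D->plug->D->R->C->L->C->refl->D->L'->A->R'->B->plug->H
Char 4 ('D'): step: R->4, L=4; D->plug->D->R->C->L->C->refl->D->L'->A->R'->E->plug->E

E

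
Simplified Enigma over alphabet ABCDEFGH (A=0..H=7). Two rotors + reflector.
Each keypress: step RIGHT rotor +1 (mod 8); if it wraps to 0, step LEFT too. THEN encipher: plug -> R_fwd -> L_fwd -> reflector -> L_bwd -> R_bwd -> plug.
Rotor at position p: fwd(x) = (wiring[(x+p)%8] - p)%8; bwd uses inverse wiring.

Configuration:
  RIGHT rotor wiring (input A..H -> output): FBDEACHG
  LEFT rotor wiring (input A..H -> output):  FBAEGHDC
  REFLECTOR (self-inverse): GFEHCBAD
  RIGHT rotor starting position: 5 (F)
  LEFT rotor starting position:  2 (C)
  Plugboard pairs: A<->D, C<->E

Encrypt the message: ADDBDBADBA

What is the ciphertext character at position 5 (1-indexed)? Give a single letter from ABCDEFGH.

Char 1 ('A'): step: R->6, L=2; A->plug->D->R->D->L->F->refl->B->L'->E->R'->H->plug->H
Char 2 ('D'): step: R->7, L=2; D->plug->A->R->H->L->H->refl->D->L'->G->R'->B->plug->B
Char 3 ('D'): step: R->0, L->3 (L advanced); D->plug->A->R->F->L->C->refl->E->L'->C->R'->F->plug->F
Char 4 ('B'): step: R->1, L=3; B->plug->B->R->C->L->E->refl->C->L'->F->R'->G->plug->G
Char 5 ('D'): step: R->2, L=3; D->plug->A->R->B->L->D->refl->H->L'->E->R'->F->plug->F

F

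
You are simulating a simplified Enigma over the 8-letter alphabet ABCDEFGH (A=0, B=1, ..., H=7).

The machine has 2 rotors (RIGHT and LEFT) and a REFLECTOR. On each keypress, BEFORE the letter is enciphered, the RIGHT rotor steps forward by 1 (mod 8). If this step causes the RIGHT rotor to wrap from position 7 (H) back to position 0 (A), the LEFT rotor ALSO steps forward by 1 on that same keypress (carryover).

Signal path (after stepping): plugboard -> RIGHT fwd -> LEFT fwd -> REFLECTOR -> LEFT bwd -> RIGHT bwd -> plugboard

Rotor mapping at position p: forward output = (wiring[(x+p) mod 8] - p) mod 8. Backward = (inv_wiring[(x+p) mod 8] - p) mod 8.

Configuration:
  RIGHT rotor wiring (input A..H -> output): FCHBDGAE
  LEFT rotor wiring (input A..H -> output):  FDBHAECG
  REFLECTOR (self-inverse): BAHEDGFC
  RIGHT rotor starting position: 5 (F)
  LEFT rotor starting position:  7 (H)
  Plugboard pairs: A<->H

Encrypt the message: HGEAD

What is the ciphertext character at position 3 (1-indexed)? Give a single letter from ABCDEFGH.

Char 1 ('H'): step: R->6, L=7; H->plug->A->R->C->L->E->refl->D->L'->H->R'->C->plug->C
Char 2 ('G'): step: R->7, L=7; G->plug->G->R->H->L->D->refl->E->L'->C->R'->E->plug->E
Char 3 ('E'): step: R->0, L->0 (L advanced); E->plug->E->R->D->L->H->refl->C->L'->G->R'->F->plug->F

F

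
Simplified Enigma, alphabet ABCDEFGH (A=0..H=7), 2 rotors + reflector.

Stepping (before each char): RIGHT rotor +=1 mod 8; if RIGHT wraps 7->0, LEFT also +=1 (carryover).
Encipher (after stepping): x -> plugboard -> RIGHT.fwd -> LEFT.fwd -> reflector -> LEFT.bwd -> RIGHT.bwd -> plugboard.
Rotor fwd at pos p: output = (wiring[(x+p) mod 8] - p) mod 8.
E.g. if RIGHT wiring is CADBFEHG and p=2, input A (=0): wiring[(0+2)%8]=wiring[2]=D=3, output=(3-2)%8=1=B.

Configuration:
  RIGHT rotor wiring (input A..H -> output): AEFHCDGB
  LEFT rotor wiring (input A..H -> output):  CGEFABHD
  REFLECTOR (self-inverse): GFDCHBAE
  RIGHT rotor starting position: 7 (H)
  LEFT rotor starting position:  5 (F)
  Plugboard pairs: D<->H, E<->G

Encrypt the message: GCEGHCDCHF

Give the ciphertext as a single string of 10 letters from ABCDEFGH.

Answer: CDFBCHCABA

Derivation:
Char 1 ('G'): step: R->0, L->6 (L advanced); G->plug->E->R->C->L->E->refl->H->L'->F->R'->C->plug->C
Char 2 ('C'): step: R->1, L=6; C->plug->C->R->G->L->C->refl->D->L'->H->R'->H->plug->D
Char 3 ('E'): step: R->2, L=6; E->plug->G->R->G->L->C->refl->D->L'->H->R'->F->plug->F
Char 4 ('G'): step: R->3, L=6; G->plug->E->R->G->L->C->refl->D->L'->H->R'->B->plug->B
Char 5 ('H'): step: R->4, L=6; H->plug->D->R->F->L->H->refl->E->L'->C->R'->C->plug->C
Char 6 ('C'): step: R->5, L=6; C->plug->C->R->E->L->G->refl->A->L'->D->R'->D->plug->H
Char 7 ('D'): step: R->6, L=6; D->plug->H->R->F->L->H->refl->E->L'->C->R'->C->plug->C
Char 8 ('C'): step: R->7, L=6; C->plug->C->R->F->L->H->refl->E->L'->C->R'->A->plug->A
Char 9 ('H'): step: R->0, L->7 (L advanced); H->plug->D->R->H->L->A->refl->G->L'->E->R'->B->plug->B
Char 10 ('F'): step: R->1, L=7; F->plug->F->R->F->L->B->refl->F->L'->D->R'->A->plug->A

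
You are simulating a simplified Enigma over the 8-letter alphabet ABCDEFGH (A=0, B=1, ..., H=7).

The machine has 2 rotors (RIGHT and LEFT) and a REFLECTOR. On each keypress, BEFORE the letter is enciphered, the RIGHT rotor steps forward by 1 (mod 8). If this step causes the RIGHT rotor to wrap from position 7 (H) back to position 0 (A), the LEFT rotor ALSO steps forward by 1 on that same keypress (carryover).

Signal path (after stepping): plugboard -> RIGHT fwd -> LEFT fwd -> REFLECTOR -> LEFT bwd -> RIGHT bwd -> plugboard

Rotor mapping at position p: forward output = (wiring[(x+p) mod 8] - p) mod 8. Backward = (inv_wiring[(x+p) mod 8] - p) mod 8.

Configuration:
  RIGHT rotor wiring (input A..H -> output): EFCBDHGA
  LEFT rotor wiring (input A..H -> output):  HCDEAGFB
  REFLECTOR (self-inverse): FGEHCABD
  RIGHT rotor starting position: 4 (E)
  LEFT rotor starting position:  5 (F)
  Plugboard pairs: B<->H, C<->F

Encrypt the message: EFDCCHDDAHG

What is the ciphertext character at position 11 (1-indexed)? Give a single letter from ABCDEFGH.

Char 1 ('E'): step: R->5, L=5; E->plug->E->R->A->L->B->refl->G->L'->F->R'->F->plug->C
Char 2 ('F'): step: R->6, L=5; F->plug->C->R->G->L->H->refl->D->L'->H->R'->D->plug->D
Char 3 ('D'): step: R->7, L=5; D->plug->D->R->D->L->C->refl->E->L'->C->R'->E->plug->E
Char 4 ('C'): step: R->0, L->6 (L advanced); C->plug->F->R->H->L->A->refl->F->L'->E->R'->A->plug->A
Char 5 ('C'): step: R->1, L=6; C->plug->F->R->F->L->G->refl->B->L'->C->R'->D->plug->D
Char 6 ('H'): step: R->2, L=6; H->plug->B->R->H->L->A->refl->F->L'->E->R'->E->plug->E
Char 7 ('D'): step: R->3, L=6; D->plug->D->R->D->L->E->refl->C->L'->G->R'->A->plug->A
Char 8 ('D'): step: R->4, L=6; D->plug->D->R->E->L->F->refl->A->L'->H->R'->A->plug->A
Char 9 ('A'): step: R->5, L=6; A->plug->A->R->C->L->B->refl->G->L'->F->R'->F->plug->C
Char 10 ('H'): step: R->6, L=6; H->plug->B->R->C->L->B->refl->G->L'->F->R'->G->plug->G
Char 11 ('G'): step: R->7, L=6; G->plug->G->R->A->L->H->refl->D->L'->B->R'->A->plug->A

A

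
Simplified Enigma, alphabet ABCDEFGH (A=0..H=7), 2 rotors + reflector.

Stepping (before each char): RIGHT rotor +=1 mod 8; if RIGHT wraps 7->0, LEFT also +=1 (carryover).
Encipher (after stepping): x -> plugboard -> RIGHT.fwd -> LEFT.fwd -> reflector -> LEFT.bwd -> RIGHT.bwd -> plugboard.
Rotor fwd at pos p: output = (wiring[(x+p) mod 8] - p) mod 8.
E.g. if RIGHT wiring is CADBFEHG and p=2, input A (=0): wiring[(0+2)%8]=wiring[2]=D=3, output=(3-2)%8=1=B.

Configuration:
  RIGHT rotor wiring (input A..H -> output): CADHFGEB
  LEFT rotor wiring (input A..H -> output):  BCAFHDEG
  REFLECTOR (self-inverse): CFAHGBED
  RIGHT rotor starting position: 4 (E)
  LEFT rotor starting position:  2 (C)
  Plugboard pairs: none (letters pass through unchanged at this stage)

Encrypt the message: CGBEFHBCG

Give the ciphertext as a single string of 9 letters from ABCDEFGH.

Char 1 ('C'): step: R->5, L=2; C->plug->C->R->E->L->C->refl->A->L'->H->R'->B->plug->B
Char 2 ('G'): step: R->6, L=2; G->plug->G->R->H->L->A->refl->C->L'->E->R'->C->plug->C
Char 3 ('B'): step: R->7, L=2; B->plug->B->R->D->L->B->refl->F->L'->C->R'->A->plug->A
Char 4 ('E'): step: R->0, L->3 (L advanced); E->plug->E->R->F->L->G->refl->E->L'->B->R'->H->plug->H
Char 5 ('F'): step: R->1, L=3; F->plug->F->R->D->L->B->refl->F->L'->H->R'->A->plug->A
Char 6 ('H'): step: R->2, L=3; H->plug->H->R->G->L->H->refl->D->L'->E->R'->D->plug->D
Char 7 ('B'): step: R->3, L=3; B->plug->B->R->C->L->A->refl->C->L'->A->R'->H->plug->H
Char 8 ('C'): step: R->4, L=3; C->plug->C->R->A->L->C->refl->A->L'->C->R'->B->plug->B
Char 9 ('G'): step: R->5, L=3; G->plug->G->R->C->L->A->refl->C->L'->A->R'->H->plug->H

Answer: BCAHADHBH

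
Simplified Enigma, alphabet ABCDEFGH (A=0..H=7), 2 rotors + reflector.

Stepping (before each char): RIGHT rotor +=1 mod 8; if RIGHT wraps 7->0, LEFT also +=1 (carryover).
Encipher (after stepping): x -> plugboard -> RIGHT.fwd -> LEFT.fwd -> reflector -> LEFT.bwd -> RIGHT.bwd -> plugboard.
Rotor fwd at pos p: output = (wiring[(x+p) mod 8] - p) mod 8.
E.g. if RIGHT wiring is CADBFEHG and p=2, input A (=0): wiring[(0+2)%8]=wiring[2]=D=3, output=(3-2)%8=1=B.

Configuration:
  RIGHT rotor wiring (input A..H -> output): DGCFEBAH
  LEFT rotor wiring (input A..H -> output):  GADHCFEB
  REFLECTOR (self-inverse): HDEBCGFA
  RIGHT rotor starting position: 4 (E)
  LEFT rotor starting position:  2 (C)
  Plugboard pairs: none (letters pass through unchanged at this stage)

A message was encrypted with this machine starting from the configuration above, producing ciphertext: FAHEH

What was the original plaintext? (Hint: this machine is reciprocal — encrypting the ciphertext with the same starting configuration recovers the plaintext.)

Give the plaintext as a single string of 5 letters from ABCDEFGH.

Answer: CCCBE

Derivation:
Char 1 ('F'): step: R->5, L=2; F->plug->F->R->F->L->H->refl->A->L'->C->R'->C->plug->C
Char 2 ('A'): step: R->6, L=2; A->plug->A->R->C->L->A->refl->H->L'->F->R'->C->plug->C
Char 3 ('H'): step: R->7, L=2; H->plug->H->R->B->L->F->refl->G->L'->H->R'->C->plug->C
Char 4 ('E'): step: R->0, L->3 (L advanced); E->plug->E->R->E->L->G->refl->F->L'->G->R'->B->plug->B
Char 5 ('H'): step: R->1, L=3; H->plug->H->R->C->L->C->refl->E->L'->A->R'->E->plug->E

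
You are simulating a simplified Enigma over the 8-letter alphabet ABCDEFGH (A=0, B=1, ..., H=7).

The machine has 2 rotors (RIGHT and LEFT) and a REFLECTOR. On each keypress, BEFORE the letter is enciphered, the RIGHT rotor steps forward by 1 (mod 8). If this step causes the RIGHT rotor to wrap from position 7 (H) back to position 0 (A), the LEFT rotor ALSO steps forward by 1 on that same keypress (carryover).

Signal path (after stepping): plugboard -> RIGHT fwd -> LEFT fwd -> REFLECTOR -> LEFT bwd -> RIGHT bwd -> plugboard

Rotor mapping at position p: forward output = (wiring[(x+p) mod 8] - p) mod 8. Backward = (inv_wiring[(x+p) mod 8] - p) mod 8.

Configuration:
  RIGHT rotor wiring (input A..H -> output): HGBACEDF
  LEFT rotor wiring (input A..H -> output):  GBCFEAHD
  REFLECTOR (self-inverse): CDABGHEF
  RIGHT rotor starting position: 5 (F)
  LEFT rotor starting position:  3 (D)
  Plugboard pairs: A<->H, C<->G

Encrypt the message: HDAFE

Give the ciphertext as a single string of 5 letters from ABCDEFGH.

Char 1 ('H'): step: R->6, L=3; H->plug->A->R->F->L->D->refl->B->L'->B->R'->C->plug->G
Char 2 ('D'): step: R->7, L=3; D->plug->D->R->C->L->F->refl->H->L'->H->R'->C->plug->G
Char 3 ('A'): step: R->0, L->4 (L advanced); A->plug->H->R->F->L->F->refl->H->L'->D->R'->G->plug->C
Char 4 ('F'): step: R->1, L=4; F->plug->F->R->C->L->D->refl->B->L'->H->R'->C->plug->G
Char 5 ('E'): step: R->2, L=4; E->plug->E->R->B->L->E->refl->G->L'->G->R'->B->plug->B

Answer: GGCGB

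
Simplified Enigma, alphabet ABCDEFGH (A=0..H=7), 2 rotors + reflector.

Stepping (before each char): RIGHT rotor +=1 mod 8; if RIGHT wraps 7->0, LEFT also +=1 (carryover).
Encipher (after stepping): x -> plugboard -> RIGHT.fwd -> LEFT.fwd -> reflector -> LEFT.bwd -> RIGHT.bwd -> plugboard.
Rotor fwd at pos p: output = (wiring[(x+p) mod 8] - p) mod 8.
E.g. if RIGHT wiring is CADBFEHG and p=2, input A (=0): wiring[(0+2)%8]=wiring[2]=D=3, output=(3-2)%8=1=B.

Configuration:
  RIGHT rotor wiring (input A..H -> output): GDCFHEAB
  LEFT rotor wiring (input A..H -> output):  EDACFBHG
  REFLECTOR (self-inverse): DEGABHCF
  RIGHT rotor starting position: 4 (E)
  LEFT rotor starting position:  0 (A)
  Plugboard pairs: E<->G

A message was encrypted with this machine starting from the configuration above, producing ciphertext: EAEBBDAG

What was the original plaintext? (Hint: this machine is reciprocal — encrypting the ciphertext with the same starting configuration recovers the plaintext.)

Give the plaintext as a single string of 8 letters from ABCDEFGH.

Char 1 ('E'): step: R->5, L=0; E->plug->G->R->A->L->E->refl->B->L'->F->R'->F->plug->F
Char 2 ('A'): step: R->6, L=0; A->plug->A->R->C->L->A->refl->D->L'->B->R'->G->plug->E
Char 3 ('E'): step: R->7, L=0; E->plug->G->R->F->L->B->refl->E->L'->A->R'->F->plug->F
Char 4 ('B'): step: R->0, L->1 (L advanced); B->plug->B->R->D->L->E->refl->B->L'->C->R'->C->plug->C
Char 5 ('B'): step: R->1, L=1; B->plug->B->R->B->L->H->refl->F->L'->G->R'->D->plug->D
Char 6 ('D'): step: R->2, L=1; D->plug->D->R->C->L->B->refl->E->L'->D->R'->B->plug->B
Char 7 ('A'): step: R->3, L=1; A->plug->A->R->C->L->B->refl->E->L'->D->R'->F->plug->F
Char 8 ('G'): step: R->4, L=1; G->plug->E->R->C->L->B->refl->E->L'->D->R'->A->plug->A

Answer: FEFCDBFA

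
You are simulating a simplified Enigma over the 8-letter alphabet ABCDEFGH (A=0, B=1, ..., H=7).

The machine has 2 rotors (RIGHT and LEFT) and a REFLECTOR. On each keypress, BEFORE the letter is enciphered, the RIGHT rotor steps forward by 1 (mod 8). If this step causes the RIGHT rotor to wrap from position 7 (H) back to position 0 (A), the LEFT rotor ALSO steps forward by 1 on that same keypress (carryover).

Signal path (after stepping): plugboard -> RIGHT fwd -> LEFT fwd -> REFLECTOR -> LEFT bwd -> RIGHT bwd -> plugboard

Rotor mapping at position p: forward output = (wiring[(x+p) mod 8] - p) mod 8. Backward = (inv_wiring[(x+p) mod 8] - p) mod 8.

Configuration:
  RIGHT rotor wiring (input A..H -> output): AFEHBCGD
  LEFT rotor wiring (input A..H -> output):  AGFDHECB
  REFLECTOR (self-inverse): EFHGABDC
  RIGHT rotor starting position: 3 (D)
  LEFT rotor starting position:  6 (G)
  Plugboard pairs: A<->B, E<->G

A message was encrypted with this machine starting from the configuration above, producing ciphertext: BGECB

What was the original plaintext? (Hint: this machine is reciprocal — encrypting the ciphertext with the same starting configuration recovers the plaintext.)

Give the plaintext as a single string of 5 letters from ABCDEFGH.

Answer: ADBDF

Derivation:
Char 1 ('B'): step: R->4, L=6; B->plug->A->R->F->L->F->refl->B->L'->G->R'->B->plug->A
Char 2 ('G'): step: R->5, L=6; G->plug->E->R->A->L->E->refl->A->L'->D->R'->D->plug->D
Char 3 ('E'): step: R->6, L=6; E->plug->G->R->D->L->A->refl->E->L'->A->R'->A->plug->B
Char 4 ('C'): step: R->7, L=6; C->plug->C->R->G->L->B->refl->F->L'->F->R'->D->plug->D
Char 5 ('B'): step: R->0, L->7 (L advanced); B->plug->A->R->A->L->C->refl->H->L'->C->R'->F->plug->F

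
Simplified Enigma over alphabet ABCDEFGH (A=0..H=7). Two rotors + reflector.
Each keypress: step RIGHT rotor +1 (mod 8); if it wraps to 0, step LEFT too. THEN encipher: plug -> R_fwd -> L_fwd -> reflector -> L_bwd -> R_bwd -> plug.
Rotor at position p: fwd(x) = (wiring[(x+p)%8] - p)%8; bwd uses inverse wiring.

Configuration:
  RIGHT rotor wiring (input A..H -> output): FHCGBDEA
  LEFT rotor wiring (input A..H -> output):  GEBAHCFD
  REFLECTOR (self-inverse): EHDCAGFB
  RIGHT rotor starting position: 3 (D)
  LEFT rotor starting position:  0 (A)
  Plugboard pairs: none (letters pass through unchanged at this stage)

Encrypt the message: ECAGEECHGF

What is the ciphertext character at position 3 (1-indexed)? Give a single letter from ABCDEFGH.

Char 1 ('E'): step: R->4, L=0; E->plug->E->R->B->L->E->refl->A->L'->D->R'->F->plug->F
Char 2 ('C'): step: R->5, L=0; C->plug->C->R->D->L->A->refl->E->L'->B->R'->G->plug->G
Char 3 ('A'): step: R->6, L=0; A->plug->A->R->G->L->F->refl->G->L'->A->R'->F->plug->F

F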